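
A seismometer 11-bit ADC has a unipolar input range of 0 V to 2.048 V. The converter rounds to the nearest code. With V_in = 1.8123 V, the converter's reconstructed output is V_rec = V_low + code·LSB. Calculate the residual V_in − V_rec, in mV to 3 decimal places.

One LSB is 2.048 V / 2048 = 1.000 mV.
(V_in − V_low)/LSB = (1.8123 − 0)/0.001 = 1812.3000 → code 1812 (round).
V_rec = 0 + 1812·0.001 = 1.812 V.
Error = 1.8123 − 1.812 = 0.0003 V = 0.300 mV.

0.300 mV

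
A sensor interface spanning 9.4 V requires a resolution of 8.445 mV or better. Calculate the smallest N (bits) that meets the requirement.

Number of steps required ≥ 9.4 V / 8.445 mV = 1113.08.
Need 2^N ≥ 1113.08; 2^10 = 1024, 2^11 = 2048.
Minimum N = 11.

11 bits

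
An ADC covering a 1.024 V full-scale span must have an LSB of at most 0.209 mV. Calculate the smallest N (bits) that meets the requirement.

13 bits

Number of steps required ≥ 1.024 V / 0.209 mV = 4899.52.
Need 2^N ≥ 4899.52; 2^12 = 4096, 2^13 = 8192.
Minimum N = 13.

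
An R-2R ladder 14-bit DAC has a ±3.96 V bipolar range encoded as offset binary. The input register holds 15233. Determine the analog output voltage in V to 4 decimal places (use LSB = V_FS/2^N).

3.4036 V

LSB = 7.92 V / 2^14 = 483.40 µV.
V_out = (−3.96) + 15233 × 0.000483398 V = 3.40361 V.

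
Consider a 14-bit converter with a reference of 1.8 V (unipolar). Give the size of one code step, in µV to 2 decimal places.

109.86 µV

Full-scale span = 1.8 V.
LSB = 1.8 / 2^14 = 1.8 / 16384 = 0.000109863 V = 109.86 µV.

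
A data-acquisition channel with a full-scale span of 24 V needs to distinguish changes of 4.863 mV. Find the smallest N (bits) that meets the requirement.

13 bits

Number of steps required ≥ 24 V / 4.863 mV = 4935.23.
Need 2^N ≥ 4935.23; 2^12 = 4096, 2^13 = 8192.
Minimum N = 13.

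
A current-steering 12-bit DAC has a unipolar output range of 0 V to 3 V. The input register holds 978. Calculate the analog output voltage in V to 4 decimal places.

0.7163 V

LSB = 3 V / 2^12 = 0.732 mV.
V_out = 0 + 978 × 0.000732422 V = 0.716309 V.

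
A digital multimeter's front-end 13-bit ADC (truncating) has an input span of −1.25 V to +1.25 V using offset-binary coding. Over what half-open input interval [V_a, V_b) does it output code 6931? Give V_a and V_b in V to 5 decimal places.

[0.86517 V, 0.86548 V)

LSB = 2.5/2^13 = 305.18 µV.
V_a = V_low + 6931·LSB = 0.865173 V; V_b = V_low + 6932·LSB = 0.865479 V.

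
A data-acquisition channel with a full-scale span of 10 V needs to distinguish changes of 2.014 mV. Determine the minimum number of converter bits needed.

Number of steps required ≥ 10 V / 2.014 mV = 4965.24.
Need 2^N ≥ 4965.24; 2^12 = 4096, 2^13 = 8192.
Minimum N = 13.

13 bits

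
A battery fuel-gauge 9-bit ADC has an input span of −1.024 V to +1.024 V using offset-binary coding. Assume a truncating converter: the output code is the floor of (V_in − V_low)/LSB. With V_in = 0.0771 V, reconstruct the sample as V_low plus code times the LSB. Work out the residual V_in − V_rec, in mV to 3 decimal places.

1.100 mV

Step size: 2.048 V ÷ 2^9 = 4.000 mV.
Scaled input = 275.2750 LSBs, so code = 275.
V_rec = (−1.024) + 275·0.004 = 0.076 V.
Error = 0.0771 − 0.076 = 0.0011 V = 1.100 mV.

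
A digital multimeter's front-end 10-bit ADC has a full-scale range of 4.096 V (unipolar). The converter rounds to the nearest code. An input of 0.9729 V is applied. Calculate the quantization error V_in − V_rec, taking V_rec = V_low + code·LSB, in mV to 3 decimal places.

LSB = 4.096/2^10 = 4.000 mV.
(V_in − V_low)/LSB = (0.9729 − 0)/0.004 = 243.2250 → code 243 (round).
Code 243 maps back to 0 + 243×0.004 V = 0.972 V.
V_in − V_rec = 0.0009 V = 0.900 mV.

0.900 mV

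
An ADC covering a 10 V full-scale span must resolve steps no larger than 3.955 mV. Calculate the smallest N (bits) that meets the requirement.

Number of steps required ≥ 10 V / 3.955 mV = 2528.45.
Need 2^N ≥ 2528.45; 2^11 = 2048, 2^12 = 4096.
Minimum N = 12.

12 bits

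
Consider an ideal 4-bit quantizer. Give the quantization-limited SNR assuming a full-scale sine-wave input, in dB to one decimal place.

SNR ≈ 6.02·N + 1.76 dB = 6.02·4 + 1.76 = 25.84 dB.

25.8 dB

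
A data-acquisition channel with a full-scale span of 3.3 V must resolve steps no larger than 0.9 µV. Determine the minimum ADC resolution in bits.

Number of steps required ≥ 3.3 V / 0.9 µV = 3666666.67.
Need 2^N ≥ 3666666.67; 2^21 = 2097152, 2^22 = 4194304.
Minimum N = 22.

22 bits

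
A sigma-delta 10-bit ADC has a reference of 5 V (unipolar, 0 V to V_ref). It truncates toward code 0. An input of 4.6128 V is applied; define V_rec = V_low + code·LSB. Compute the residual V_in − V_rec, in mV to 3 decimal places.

3.425 mV

One LSB is 5 V / 1024 = 4.883 mV.
(V_in − V_low)/LSB = (4.6128 − 0)/0.00488281 = 944.7014 → code 944 (floor).
V_rec = 0 + 944·0.00488281 = 4.609375 V.
V_in − V_rec = 0.003425 V = 3.425 mV.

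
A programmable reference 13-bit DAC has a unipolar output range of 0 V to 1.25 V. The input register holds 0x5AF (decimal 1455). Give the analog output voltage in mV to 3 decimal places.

222.015 mV

LSB = 1.25 V / 2^13 = 152.59 µV.
Code 0x5AF = 1455 decimal.
V_out = 0 + 1455 × 0.000152588 V = 0.222015 V.
= 222.015 mV.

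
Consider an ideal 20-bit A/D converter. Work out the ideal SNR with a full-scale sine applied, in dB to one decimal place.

SNR ≈ 6.02·N + 1.76 dB = 6.02·20 + 1.76 = 122.16 dB.

122.2 dB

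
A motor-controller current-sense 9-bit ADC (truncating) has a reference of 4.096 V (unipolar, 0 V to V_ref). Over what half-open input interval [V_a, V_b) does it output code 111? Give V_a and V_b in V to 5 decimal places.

LSB = 4.096/2^9 = 8.000 mV.
V_a = V_low + 111·LSB = 0.888 V; V_b = V_low + 112·LSB = 0.896 V.

[0.88800 V, 0.89600 V)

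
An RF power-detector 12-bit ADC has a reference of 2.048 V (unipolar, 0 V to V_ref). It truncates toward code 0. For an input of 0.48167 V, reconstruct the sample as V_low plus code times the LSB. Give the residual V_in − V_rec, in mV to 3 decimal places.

LSB = 2.048/2^12 = 0.500 mV.
(V_in − V_low)/LSB = (0.48167 − 0)/0.0005 = 963.3400 → code 963 (floor).
Reconstructed: 0.4815 V.
V_in − V_rec = 0.00017 V = 0.170 mV.

0.170 mV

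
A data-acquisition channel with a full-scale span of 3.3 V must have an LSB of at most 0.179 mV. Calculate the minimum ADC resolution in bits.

Number of steps required ≥ 3.3 V / 0.179 mV = 18435.75.
Need 2^N ≥ 18435.75; 2^14 = 16384, 2^15 = 32768.
Minimum N = 15.

15 bits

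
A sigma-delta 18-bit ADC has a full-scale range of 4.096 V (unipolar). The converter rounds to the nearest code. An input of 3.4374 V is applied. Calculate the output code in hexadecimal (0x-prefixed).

LSB = 4.096 V / 262144 = 15.62 µV.
(V_in − V_low)/LSB = (3.4374 − 0) / 1.5625e-05 = 219993.600.
Round → code 219994.
In hexadecimal (0x-prefixed): 0x35B5A.

code 0x35B5A (decimal 219994)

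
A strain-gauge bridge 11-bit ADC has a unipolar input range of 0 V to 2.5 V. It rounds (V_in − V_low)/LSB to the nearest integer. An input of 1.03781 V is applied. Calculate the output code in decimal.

With 2048 levels over 2.5 V, one step is 1.221 mV.
(V_in − V_low)/LSB = (1.03781 − 0) / 0.0012207 = 850.174.
Round → code 850.

code 850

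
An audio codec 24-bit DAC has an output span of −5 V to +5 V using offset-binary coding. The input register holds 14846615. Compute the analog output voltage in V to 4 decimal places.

LSB = 10 V / 2^24 = 0.60 µV.
V_out = (−5) + 14846615 × 5.96046e-07 V = 3.84927 V.

3.8493 V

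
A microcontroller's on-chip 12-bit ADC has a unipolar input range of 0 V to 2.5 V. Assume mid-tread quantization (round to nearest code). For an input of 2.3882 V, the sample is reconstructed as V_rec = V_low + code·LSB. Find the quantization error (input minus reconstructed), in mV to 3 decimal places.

One LSB is 2.5 V / 4096 = 0.610 mV.
Scaled input = 3912.8269 LSBs, so code = 3913.
Code 3913 maps back to 0 + 3913×0.000610352 V = 2.3883057 V.
Error = 2.3882 − 2.3883057 = -0.000105664 V = -0.106 mV.

-0.106 mV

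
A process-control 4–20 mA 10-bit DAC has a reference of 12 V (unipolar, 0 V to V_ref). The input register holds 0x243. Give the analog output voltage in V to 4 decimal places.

LSB = 12 V / 2^10 = 11.719 mV.
Code 0x243 = 579 decimal.
V_out = 0 + 579 × 0.0117188 V = 6.78516 V.

6.7852 V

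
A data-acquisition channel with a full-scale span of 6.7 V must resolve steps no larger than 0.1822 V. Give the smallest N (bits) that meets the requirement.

6 bits

Number of steps required ≥ 6.7 V / 0.1822 V = 36.77.
Need 2^N ≥ 36.77; 2^5 = 32, 2^6 = 64.
Minimum N = 6.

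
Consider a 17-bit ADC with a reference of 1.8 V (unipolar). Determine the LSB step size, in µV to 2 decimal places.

13.73 µV

Full-scale span = 1.8 V.
LSB = 1.8 / 2^17 = 1.8 / 131072 = 1.37329e-05 V = 13.73 µV.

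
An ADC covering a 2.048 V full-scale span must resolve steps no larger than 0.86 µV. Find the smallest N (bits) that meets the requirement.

22 bits

Number of steps required ≥ 2.048 V / 0.86 µV = 2381395.35.
Need 2^N ≥ 2381395.35; 2^21 = 2097152, 2^22 = 4194304.
Minimum N = 22.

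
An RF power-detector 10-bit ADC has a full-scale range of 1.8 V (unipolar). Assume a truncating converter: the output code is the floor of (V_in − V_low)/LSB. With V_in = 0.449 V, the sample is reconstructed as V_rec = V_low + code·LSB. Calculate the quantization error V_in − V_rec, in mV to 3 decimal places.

LSB = 1.8/2^10 = 1.758 mV.
(0.449 − 0)/0.00175781 = 255.4311; ⌊·⌋ gives code 255.
V_rec = 0 + 255·0.00175781 = 0.44824219 V.
Difference: 0.000757813 V → 0.758 mV.

0.758 mV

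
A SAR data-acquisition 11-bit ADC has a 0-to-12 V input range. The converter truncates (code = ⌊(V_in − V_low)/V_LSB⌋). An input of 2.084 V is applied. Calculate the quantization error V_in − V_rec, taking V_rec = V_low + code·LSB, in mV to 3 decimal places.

One LSB is 12 V / 2048 = 5.859 mV.
Scaled input = 355.6693 LSBs, so code = 355.
Reconstructed: 2.0800781 V.
Difference: 0.00392188 V → 3.922 mV.

3.922 mV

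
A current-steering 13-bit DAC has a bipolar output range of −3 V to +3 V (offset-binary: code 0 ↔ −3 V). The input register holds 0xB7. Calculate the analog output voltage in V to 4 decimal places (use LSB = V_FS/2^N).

-2.8660 V

LSB = 6 V / 2^13 = 0.732 mV.
Code 0xB7 = 183 decimal.
V_out = (−3) + 183 × 0.000732422 V = -2.86597 V.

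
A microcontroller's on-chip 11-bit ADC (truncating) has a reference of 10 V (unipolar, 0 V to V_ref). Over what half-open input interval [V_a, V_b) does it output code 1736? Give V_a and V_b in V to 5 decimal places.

LSB = 10/2^11 = 4.883 mV.
V_a = V_low + 1736·LSB = 8.47656 V; V_b = V_low + 1737·LSB = 8.48145 V.

[8.47656 V, 8.48145 V)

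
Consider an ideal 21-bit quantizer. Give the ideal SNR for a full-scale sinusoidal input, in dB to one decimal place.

128.2 dB

SNR ≈ 6.02·N + 1.76 dB = 6.02·21 + 1.76 = 128.18 dB.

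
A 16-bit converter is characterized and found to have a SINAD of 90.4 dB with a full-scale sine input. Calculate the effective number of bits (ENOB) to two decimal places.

14.72 bits

ENOB = (SINAD − 1.76) / 6.02 = (90.4 − 1.76)/6.02 = 14.724.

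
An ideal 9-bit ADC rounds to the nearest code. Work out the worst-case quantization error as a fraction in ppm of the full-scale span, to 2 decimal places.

Rounding → worst-case error = ½ LSB = V_FS/2^10, so 1e+06/1024 = 976.562 ppm of full scale.

976.56 ppm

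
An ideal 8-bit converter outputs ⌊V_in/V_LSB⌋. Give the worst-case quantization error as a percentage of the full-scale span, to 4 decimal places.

Truncating → worst-case error = 1 LSB = V_FS/2^8, so 100/256 = 0.390625 % of full scale.

0.3906 %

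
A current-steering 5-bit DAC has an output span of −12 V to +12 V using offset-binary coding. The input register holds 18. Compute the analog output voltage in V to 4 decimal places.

1.5000 V

LSB = 24 V / 2^5 = 0.7500 V.
V_out = (−12) + 18 × 0.75 V = 1.5 V.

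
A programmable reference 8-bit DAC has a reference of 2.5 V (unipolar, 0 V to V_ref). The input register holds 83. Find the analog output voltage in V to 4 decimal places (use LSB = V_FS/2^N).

LSB = 2.5 V / 2^8 = 9.766 mV.
V_out = 0 + 83 × 0.00976562 V = 0.810547 V.

0.8105 V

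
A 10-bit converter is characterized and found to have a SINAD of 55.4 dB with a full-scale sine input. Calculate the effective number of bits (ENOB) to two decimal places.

ENOB = (SINAD − 1.76) / 6.02 = (55.4 − 1.76)/6.02 = 8.910.

8.91 bits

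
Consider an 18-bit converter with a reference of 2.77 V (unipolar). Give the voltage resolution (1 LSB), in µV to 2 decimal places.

10.57 µV

Full-scale span = 2.77 V.
LSB = 2.77 / 2^18 = 2.77 / 262144 = 1.05667e-05 V = 10.57 µV.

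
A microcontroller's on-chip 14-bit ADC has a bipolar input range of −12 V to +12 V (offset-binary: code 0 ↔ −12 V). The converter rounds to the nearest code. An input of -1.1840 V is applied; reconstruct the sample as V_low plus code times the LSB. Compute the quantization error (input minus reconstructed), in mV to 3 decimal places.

Step size: 24 V ÷ 2^14 = 1.465 mV.
Scaled input = 7383.7227 LSBs, so code = 7384.
V_rec = (−12) + 7384·0.00146484 = -1.1835938 V.
Difference: -0.00040625 V → -0.406 mV.

-0.406 mV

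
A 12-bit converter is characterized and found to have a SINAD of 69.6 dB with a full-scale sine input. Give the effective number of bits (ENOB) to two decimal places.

ENOB = (SINAD − 1.76) / 6.02 = (69.6 − 1.76)/6.02 = 11.269.

11.27 bits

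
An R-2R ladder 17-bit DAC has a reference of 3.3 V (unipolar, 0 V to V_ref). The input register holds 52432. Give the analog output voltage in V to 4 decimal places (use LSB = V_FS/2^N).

1.3201 V

LSB = 3.3 V / 2^17 = 25.18 µV.
V_out = 0 + 52432 × 2.5177e-05 V = 1.32008 V.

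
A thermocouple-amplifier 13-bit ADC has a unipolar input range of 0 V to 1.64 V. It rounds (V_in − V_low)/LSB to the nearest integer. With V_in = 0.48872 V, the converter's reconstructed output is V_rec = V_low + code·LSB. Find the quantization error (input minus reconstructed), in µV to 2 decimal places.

One LSB is 1.64 V / 8192 = 200.20 µV.
(0.48872 − 0)/0.000200195 = 2441.2160; round gives code 2441.
V_rec = 0 + 2441·0.000200195 = 0.48867676 V.
V_in − V_rec = 4.32422e-05 V = 43.24 µV.

43.24 µV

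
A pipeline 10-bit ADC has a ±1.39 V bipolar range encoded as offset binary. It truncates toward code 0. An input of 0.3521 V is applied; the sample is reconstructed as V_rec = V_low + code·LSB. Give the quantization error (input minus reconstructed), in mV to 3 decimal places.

One LSB is 2.78 V / 1024 = 2.715 mV.
Scaled input = 641.6944 LSBs, so code = 641.
V_rec = (−1.39) + 641·0.00271484 = 0.35021484 V.
Difference: 0.00188516 V → 1.885 mV.

1.885 mV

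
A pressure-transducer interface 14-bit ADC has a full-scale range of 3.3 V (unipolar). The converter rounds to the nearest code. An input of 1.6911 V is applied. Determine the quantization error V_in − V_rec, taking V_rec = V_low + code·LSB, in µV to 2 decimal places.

One LSB is 3.3 V / 16384 = 201.42 µV.
(V_in − V_low)/LSB = (1.6911 − 0)/0.000201416 = 8396.0553 → code 8396 (round).
V_rec = 0 + 8396·0.000201416 = 1.6910889 V.
Error = 1.6911 − 1.6910889 = 1.11328e-05 V = 11.13 µV.

11.13 µV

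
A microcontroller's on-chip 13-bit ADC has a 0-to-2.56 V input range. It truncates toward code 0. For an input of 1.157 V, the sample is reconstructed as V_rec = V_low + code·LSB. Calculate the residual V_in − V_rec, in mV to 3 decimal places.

0.125 mV

One LSB is 2.56 V / 8192 = 312.50 µV.
(V_in − V_low)/LSB = (1.157 − 0)/0.0003125 = 3702.4000 → code 3702 (floor).
Reconstructed: 1.156875 V.
V_in − V_rec = 0.000125 V = 0.125 mV.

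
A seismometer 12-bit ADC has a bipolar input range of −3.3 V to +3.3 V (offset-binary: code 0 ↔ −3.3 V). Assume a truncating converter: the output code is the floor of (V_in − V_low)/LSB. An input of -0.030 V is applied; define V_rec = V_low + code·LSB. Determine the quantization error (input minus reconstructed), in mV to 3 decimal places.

0.615 mV

One LSB is 6.6 V / 4096 = 1.611 mV.
(V_in − V_low)/LSB = (-0.030 − (−3.3))/0.00161133 = 2029.3818 → code 2029 (floor).
V_rec = (−3.3) + 2029·0.00161133 = -0.030615234 V.
Error = -0.030 − (−0.030615234) = 0.000615234 V = 0.615 mV.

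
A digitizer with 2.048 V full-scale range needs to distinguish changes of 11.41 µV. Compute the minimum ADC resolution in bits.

18 bits

Number of steps required ≥ 2.048 V / 11.41 µV = 179491.67.
Need 2^N ≥ 179491.67; 2^17 = 131072, 2^18 = 262144.
Minimum N = 18.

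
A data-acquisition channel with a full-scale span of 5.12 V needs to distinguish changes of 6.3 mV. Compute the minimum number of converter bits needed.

Number of steps required ≥ 5.12 V / 6.3 mV = 812.70.
Need 2^N ≥ 812.70; 2^9 = 512, 2^10 = 1024.
Minimum N = 10.

10 bits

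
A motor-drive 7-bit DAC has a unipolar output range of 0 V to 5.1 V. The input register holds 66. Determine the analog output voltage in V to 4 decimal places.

2.6297 V

LSB = 5.1 V / 2^7 = 39.844 mV.
V_out = 0 + 66 × 0.0398437 V = 2.62969 V.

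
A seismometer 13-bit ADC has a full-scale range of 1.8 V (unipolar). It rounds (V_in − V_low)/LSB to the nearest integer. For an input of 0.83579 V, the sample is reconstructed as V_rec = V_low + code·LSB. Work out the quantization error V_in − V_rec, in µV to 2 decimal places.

One LSB is 1.8 V / 8192 = 219.73 µV.
Scaled input = 3803.7732 LSBs, so code = 3804.
Reconstructed: 0.83583984 V.
Error = 0.83579 − 0.83583984 = -4.98438e-05 V = -49.84 µV.

-49.84 µV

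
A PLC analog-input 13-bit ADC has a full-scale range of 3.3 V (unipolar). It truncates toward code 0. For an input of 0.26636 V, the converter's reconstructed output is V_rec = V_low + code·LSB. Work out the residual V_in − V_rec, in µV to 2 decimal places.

LSB = 3.3/2^13 = 402.83 µV.
(V_in − V_low)/LSB = (0.26636 − 0)/0.000402832 = 661.2185 → code 661 (floor).
V_rec = 0 + 661·0.000402832 = 0.26627197 V.
Difference: 8.80273e-05 V → 88.03 µV.

88.03 µV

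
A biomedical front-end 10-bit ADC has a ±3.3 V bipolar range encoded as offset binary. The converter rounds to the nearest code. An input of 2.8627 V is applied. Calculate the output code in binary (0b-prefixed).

LSB = 6.6 V / 1024 = 6.445 mV.
(V_in − V_low)/LSB = (2.8627 − (−3.3)) / 0.00644531 = 956.152.
So the output code is 956.
In binary (0b-prefixed): 0b1110111100.

code 0b1110111100 (decimal 956)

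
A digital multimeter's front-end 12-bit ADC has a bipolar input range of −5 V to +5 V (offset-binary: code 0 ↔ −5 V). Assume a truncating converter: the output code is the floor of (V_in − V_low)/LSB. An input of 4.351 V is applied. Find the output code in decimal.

code 3830

LSB = 10 V / 4096 = 2.441 mV.
(V_in − V_low)/LSB = (4.351 − (−5)) / 0.00244141 = 3830.170.
⌊·⌋(3830.170) = 3830.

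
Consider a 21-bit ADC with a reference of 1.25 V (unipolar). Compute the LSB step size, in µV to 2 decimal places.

Full-scale span = 1.25 V.
LSB = 1.25 / 2^21 = 1.25 / 2097152 = 5.96046e-07 V = 0.60 µV.

0.60 µV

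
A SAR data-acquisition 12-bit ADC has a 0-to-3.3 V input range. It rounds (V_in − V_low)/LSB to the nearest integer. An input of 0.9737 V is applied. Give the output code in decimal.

code 1209

LSB = 3.3 V / 4096 = 0.806 mV.
(V_in − V_low)/LSB = (0.9737 − 0) / 0.000805664 = 1208.568.
So the output code is 1209.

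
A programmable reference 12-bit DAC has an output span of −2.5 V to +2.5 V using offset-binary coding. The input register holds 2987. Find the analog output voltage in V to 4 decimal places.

1.1462 V

LSB = 5 V / 2^12 = 1.221 mV.
V_out = (−2.5) + 2987 × 0.0012207 V = 1.14624 V.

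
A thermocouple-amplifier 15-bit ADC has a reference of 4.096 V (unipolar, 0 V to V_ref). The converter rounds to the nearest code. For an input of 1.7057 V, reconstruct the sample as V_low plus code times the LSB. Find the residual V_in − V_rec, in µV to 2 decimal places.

LSB = 4.096/2^15 = 125.00 µV.
Scaled input = 13645.6000 LSBs, so code = 13646.
Code 13646 maps back to 0 + 13646×0.000125 V = 1.70575 V.
V_in − V_rec = -5e-05 V = -50.00 µV.

-50.00 µV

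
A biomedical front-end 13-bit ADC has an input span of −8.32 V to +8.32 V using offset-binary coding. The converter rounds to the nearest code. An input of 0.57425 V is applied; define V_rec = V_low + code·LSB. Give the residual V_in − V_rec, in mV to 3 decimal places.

One LSB is 16.64 V / 8192 = 2.031 mV.
(0.57425 − (−8.32))/0.00203125 = 4378.7077; round gives code 4379.
Reconstructed: 0.57484375 V.
V_in − V_rec = -0.00059375 V = -0.594 mV.

-0.594 mV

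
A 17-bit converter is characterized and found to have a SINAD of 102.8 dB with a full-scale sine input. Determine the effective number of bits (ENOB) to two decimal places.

16.78 bits

ENOB = (SINAD − 1.76) / 6.02 = (102.8 − 1.76)/6.02 = 16.784.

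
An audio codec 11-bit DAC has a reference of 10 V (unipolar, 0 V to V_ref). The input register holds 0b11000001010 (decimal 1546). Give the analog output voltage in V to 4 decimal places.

7.5488 V

LSB = 10 V / 2^11 = 4.883 mV.
Code 0b11000001010 = 1546 decimal.
V_out = 0 + 1546 × 0.00488281 V = 7.54883 V.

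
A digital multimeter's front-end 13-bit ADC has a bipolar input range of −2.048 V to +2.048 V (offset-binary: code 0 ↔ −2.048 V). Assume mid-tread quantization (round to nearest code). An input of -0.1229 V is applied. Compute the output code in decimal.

Full-scale span = 4.096 V; LSB = 4.096/2^13 = 0.500 mV.
(-0.1229 − (−2.048)) / 0.0005 = 3850.200 LSBs.
So the output code is 3850.

code 3850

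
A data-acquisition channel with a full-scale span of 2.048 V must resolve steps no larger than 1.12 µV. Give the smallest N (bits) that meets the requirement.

Number of steps required ≥ 2.048 V / 1.12 µV = 1828571.43.
Need 2^N ≥ 1828571.43; 2^20 = 1048576, 2^21 = 2097152.
Minimum N = 21.

21 bits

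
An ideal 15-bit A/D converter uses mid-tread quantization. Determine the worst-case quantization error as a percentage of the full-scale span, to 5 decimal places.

0.00153 %

Rounding → worst-case error = ½ LSB = V_FS/2^16, so 100/65536 = 0.00152588 % of full scale.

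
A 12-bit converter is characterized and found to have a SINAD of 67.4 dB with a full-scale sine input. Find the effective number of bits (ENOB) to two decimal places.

ENOB = (SINAD − 1.76) / 6.02 = (67.4 − 1.76)/6.02 = 10.904.

10.90 bits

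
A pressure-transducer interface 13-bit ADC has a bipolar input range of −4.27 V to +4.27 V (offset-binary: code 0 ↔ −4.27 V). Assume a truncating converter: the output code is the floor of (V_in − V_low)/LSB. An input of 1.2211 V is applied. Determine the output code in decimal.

code 5267

With 8192 levels over 8.54 V, one step is 1.042 mV.
(1.2211 − (−4.27)) / 0.00104248 = 5267.341 LSBs.
Floor → code 5267.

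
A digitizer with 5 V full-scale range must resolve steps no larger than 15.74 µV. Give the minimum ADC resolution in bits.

19 bits

Number of steps required ≥ 5 V / 15.74 µV = 317662.01.
Need 2^N ≥ 317662.01; 2^18 = 262144, 2^19 = 524288.
Minimum N = 19.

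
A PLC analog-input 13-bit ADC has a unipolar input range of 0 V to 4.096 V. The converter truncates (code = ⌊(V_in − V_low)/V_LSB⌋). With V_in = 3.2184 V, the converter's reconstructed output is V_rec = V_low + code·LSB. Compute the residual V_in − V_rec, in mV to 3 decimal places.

One LSB is 4.096 V / 8192 = 0.500 mV.
Scaled input = 6436.8000 LSBs, so code = 6436.
Code 6436 maps back to 0 + 6436×0.0005 V = 3.218 V.
Difference: 0.0004 V → 0.400 mV.

0.400 mV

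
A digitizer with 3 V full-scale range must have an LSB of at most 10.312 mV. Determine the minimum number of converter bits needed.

9 bits

Number of steps required ≥ 3 V / 10.312 mV = 290.92.
Need 2^N ≥ 290.92; 2^8 = 256, 2^9 = 512.
Minimum N = 9.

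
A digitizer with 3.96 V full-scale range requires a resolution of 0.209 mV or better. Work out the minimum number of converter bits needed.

Number of steps required ≥ 3.96 V / 0.209 mV = 18947.37.
Need 2^N ≥ 18947.37; 2^14 = 16384, 2^15 = 32768.
Minimum N = 15.

15 bits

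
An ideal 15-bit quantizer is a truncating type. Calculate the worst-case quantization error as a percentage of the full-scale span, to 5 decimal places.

Truncating → worst-case error = 1 LSB = V_FS/2^15, so 100/32768 = 0.00305176 % of full scale.

0.00305 %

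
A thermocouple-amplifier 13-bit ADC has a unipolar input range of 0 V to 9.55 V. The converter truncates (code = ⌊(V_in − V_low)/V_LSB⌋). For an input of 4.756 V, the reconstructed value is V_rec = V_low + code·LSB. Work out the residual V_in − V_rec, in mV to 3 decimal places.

0.818 mV

LSB = 9.55/2^13 = 1.166 mV.
(V_in − V_low)/LSB = (4.756 − 0)/0.00116577 = 4079.7018 → code 4079 (floor).
V_rec = 0 + 4079·0.00116577 = 4.7551819 V.
Difference: 0.000818115 V → 0.818 mV.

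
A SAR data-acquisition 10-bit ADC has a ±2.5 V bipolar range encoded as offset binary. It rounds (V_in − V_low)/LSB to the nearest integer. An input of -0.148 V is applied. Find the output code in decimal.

LSB = 5 V / 1024 = 4.883 mV.
Input sits at 481.690 steps above V_low.
round(481.690) = 482.

code 482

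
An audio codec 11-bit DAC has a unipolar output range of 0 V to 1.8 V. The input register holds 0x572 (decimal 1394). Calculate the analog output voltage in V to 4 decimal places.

1.2252 V

LSB = 1.8 V / 2^11 = 0.879 mV.
Code 0x572 = 1394 decimal.
V_out = 0 + 1394 × 0.000878906 V = 1.2252 V.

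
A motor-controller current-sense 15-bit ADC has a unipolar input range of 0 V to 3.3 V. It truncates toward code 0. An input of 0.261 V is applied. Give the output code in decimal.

Full-scale span = 3.3 V; LSB = 3.3/2^15 = 100.71 µV.
(0.261 − 0) / 0.000100708 = 2591.651 LSBs.
⌊·⌋(2591.651) = 2591.

code 2591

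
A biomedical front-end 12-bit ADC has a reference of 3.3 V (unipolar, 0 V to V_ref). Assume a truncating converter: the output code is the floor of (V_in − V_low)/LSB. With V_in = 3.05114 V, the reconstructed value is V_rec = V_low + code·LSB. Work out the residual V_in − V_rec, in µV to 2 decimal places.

90.20 µV

One LSB is 3.3 V / 4096 = 0.806 mV.
(V_in − V_low)/LSB = (3.05114 − 0)/0.000805664 = 3787.1120 → code 3787 (floor).
Reconstructed: 3.0510498 V.
Error = 3.05114 − 3.0510498 = 9.01953e-05 V = 90.20 µV.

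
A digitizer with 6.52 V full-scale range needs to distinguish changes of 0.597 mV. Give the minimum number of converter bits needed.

Number of steps required ≥ 6.52 V / 0.597 mV = 10921.27.
Need 2^N ≥ 10921.27; 2^13 = 8192, 2^14 = 16384.
Minimum N = 14.

14 bits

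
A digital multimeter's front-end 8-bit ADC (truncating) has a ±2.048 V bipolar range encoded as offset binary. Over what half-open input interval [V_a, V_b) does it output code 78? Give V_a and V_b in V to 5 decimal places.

[-0.80000 V, -0.78400 V)

LSB = 4.096/2^8 = 16.000 mV.
V_a = V_low + 78·LSB = -0.8 V; V_b = V_low + 79·LSB = -0.784 V.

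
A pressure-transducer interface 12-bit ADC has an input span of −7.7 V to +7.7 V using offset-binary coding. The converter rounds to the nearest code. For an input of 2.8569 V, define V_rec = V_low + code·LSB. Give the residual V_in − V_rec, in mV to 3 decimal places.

-0.522 mV

LSB = 15.4/2^12 = 3.760 mV.
Scaled input = 2807.8612 LSBs, so code = 2808.
V_rec = (−7.7) + 2808·0.00375977 = 2.8574219 V.
Error = 2.8569 − 2.8574219 = -0.000521875 V = -0.522 mV.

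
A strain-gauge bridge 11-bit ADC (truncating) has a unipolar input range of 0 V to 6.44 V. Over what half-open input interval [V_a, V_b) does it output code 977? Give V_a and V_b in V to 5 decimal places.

[3.07221 V, 3.07535 V)

LSB = 6.44/2^11 = 3.145 mV.
V_a = V_low + 977·LSB = 3.07221 V; V_b = V_low + 978·LSB = 3.07535 V.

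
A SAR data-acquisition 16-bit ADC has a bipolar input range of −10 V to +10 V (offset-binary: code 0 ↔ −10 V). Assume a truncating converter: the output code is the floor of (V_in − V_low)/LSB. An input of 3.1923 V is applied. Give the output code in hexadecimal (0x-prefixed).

code 0xA8DC (decimal 43228)

LSB = 20 V / 65536 = 305.18 µV.
(V_in − V_low)/LSB = (3.1923 − (−10)) / 0.000305176 = 43228.529.
Floor → code 43228.
In hexadecimal (0x-prefixed): 0xA8DC.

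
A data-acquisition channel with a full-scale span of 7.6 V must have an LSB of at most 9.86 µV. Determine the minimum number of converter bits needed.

Number of steps required ≥ 7.6 V / 9.86 µV = 770791.08.
Need 2^N ≥ 770791.08; 2^19 = 524288, 2^20 = 1048576.
Minimum N = 20.

20 bits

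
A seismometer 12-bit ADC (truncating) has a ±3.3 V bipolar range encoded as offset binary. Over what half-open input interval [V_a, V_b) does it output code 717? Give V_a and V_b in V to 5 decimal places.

[-2.14468 V, -2.14307 V)

LSB = 6.6/2^12 = 1.611 mV.
V_a = V_low + 717·LSB = -2.14468 V; V_b = V_low + 718·LSB = -2.14307 V.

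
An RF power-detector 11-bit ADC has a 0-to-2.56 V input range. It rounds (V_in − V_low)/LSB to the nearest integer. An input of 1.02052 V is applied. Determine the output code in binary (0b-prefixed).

code 0b1100110000 (decimal 816)

Full-scale span = 2.56 V; LSB = 2.56/2^11 = 1.250 mV.
(V_in − V_low)/LSB = (1.02052 − 0) / 0.00125 = 816.416.
Round → code 816.
In binary (0b-prefixed): 0b1100110000.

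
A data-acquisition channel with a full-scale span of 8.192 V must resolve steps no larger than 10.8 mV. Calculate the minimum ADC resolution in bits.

10 bits

Number of steps required ≥ 8.192 V / 10.8 mV = 758.52.
Need 2^N ≥ 758.52; 2^9 = 512, 2^10 = 1024.
Minimum N = 10.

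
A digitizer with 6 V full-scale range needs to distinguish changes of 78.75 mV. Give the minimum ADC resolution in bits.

Number of steps required ≥ 6 V / 78.75 mV = 76.19.
Need 2^N ≥ 76.19; 2^6 = 64, 2^7 = 128.
Minimum N = 7.

7 bits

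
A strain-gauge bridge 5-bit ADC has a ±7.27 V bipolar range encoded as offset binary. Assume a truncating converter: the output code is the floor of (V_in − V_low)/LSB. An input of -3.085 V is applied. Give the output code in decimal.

code 9

LSB = 14.54 V / 32 = 454.375 mV.
Input sits at 9.210 steps above V_low.
Floor → code 9.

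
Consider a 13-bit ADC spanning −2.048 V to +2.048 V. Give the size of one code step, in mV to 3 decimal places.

Full-scale span = 4.096 V.
LSB = 4.096 / 2^13 = 4.096 / 8192 = 0.0005 V = 0.500 mV.

0.500 mV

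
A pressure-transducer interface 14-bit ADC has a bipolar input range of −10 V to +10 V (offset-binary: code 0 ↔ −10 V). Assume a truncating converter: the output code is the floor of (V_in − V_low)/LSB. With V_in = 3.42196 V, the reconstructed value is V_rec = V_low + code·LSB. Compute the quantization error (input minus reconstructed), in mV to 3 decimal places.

LSB = 20/2^14 = 1.221 mV.
Scaled input = 10995.2696 LSBs, so code = 10995.
V_rec = (−10) + 10995·0.0012207 = 3.4216309 V.
Difference: 0.000329141 V → 0.329 mV.

0.329 mV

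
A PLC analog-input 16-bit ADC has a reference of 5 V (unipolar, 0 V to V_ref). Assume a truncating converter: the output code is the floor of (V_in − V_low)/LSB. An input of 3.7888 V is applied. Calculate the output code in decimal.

code 49660

Full-scale span = 5 V; LSB = 5/2^16 = 76.29 µV.
(V_in − V_low)/LSB = (3.7888 − 0) / 7.62939e-05 = 49660.559.
⌊·⌋(49660.559) = 49660.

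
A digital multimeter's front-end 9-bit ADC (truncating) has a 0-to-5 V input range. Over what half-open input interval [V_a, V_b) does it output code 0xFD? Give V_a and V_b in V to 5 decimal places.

LSB = 5/2^9 = 9.766 mV.
Code 0xFD = 253 decimal.
V_a = V_low + 253·LSB = 2.4707 V; V_b = V_low + 254·LSB = 2.48047 V.

[2.47070 V, 2.48047 V)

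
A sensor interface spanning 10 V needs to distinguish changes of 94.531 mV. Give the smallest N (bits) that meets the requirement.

7 bits

Number of steps required ≥ 10 V / 94.531 mV = 105.79.
Need 2^N ≥ 105.79; 2^6 = 64, 2^7 = 128.
Minimum N = 7.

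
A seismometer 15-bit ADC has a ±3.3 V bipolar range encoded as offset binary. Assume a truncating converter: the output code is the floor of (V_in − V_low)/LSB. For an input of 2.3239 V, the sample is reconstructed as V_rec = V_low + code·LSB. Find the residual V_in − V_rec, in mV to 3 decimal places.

Step size: 6.6 V ÷ 2^15 = 201.42 µV.
(2.3239 − (−3.3))/0.000201416 = 27921.8114; ⌊·⌋ gives code 27921.
Reconstructed: 2.3237366 V.
Error = 2.3239 − 2.3237366 = 0.000163428 V = 0.163 mV.

0.163 mV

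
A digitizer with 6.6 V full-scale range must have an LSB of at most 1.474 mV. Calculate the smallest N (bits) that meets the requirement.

13 bits

Number of steps required ≥ 6.6 V / 1.474 mV = 4477.61.
Need 2^N ≥ 4477.61; 2^12 = 4096, 2^13 = 8192.
Minimum N = 13.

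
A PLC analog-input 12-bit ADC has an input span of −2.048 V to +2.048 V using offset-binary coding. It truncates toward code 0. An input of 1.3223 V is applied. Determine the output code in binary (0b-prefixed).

LSB = 4.096 V / 4096 = 1.000 mV.
Input sits at 3370.300 steps above V_low.
Floor → code 3370.
In binary (0b-prefixed): 0b110100101010.

code 0b110100101010 (decimal 3370)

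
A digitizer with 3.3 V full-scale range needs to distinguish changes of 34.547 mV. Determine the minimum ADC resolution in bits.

Number of steps required ≥ 3.3 V / 34.547 mV = 95.52.
Need 2^N ≥ 95.52; 2^6 = 64, 2^7 = 128.
Minimum N = 7.

7 bits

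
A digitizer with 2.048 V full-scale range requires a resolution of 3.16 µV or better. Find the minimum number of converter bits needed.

Number of steps required ≥ 2.048 V / 3.16 µV = 648101.27.
Need 2^N ≥ 648101.27; 2^19 = 524288, 2^20 = 1048576.
Minimum N = 20.

20 bits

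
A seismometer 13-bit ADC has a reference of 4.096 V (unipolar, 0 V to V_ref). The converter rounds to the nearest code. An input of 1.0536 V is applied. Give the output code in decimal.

code 2107

With 8192 levels over 4.096 V, one step is 0.500 mV.
(V_in − V_low)/LSB = (1.0536 − 0) / 0.0005 = 2107.200.
round(2107.200) = 2107.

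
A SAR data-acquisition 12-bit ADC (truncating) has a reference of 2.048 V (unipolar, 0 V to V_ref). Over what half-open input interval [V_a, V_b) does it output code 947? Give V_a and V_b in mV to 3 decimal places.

LSB = 2.048/2^12 = 0.500 mV.
V_a = V_low + 947·LSB = 0.4735 V; V_b = V_low + 948·LSB = 0.474 V.

[473.500 mV, 474.000 mV)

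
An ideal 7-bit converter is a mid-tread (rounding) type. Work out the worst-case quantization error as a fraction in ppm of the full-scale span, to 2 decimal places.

3906.25 ppm

Rounding → worst-case error = ½ LSB = V_FS/2^8, so 1e+06/256 = 3906.25 ppm of full scale.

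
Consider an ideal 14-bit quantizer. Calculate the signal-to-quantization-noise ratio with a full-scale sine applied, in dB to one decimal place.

86.0 dB

SNR ≈ 6.02·N + 1.76 dB = 6.02·14 + 1.76 = 86.04 dB.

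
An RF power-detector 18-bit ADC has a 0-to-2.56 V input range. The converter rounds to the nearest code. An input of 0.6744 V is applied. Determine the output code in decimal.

code 69059

With 262144 levels over 2.56 V, one step is 9.77 µV.
(V_in − V_low)/LSB = (0.6744 − 0) / 9.76563e-06 = 69058.560.
Round → code 69059.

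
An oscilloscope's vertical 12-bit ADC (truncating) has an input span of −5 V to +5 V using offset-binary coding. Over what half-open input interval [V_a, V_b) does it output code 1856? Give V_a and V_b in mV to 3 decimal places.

[-468.750 mV, -466.309 mV)

LSB = 10/2^12 = 2.441 mV.
V_a = V_low + 1856·LSB = -0.46875 V; V_b = V_low + 1857·LSB = -0.466309 V.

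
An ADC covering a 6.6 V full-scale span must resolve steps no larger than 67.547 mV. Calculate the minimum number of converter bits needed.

Number of steps required ≥ 6.6 V / 67.547 mV = 97.71.
Need 2^N ≥ 97.71; 2^6 = 64, 2^7 = 128.
Minimum N = 7.

7 bits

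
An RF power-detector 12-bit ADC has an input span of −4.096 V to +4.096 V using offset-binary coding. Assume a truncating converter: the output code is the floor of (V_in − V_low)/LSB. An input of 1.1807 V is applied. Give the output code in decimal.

With 4096 levels over 8.192 V, one step is 2.000 mV.
Input sits at 2638.350 steps above V_low.
⌊·⌋(2638.350) = 2638.

code 2638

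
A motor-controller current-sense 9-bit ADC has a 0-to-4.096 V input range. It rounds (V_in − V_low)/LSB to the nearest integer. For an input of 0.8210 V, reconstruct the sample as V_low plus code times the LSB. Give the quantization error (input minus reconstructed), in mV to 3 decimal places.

-3.000 mV

One LSB is 4.096 V / 512 = 8.000 mV.
Scaled input = 102.6250 LSBs, so code = 103.
Code 103 maps back to 0 + 103×0.008 V = 0.824 V.
Difference: -0.003 V → -3.000 mV.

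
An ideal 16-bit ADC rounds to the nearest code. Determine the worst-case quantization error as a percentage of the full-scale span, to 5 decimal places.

Rounding → worst-case error = ½ LSB = V_FS/2^17, so 100/131072 = 0.000762939 % of full scale.

0.00076 %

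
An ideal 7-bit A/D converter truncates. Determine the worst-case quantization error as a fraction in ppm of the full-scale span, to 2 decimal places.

7812.50 ppm

Truncating → worst-case error = 1 LSB = V_FS/2^7, so 1e+06/128 = 7812.5 ppm of full scale.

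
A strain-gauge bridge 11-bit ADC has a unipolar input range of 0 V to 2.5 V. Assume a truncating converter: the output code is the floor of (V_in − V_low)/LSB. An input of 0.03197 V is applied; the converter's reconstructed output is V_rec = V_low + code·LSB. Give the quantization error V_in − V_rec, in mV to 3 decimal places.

0.232 mV

LSB = 2.5/2^11 = 1.221 mV.
(V_in − V_low)/LSB = (0.03197 − 0)/0.0012207 = 26.1898 → code 26 (floor).
Reconstructed: 0.031738281 V.
Difference: 0.000231719 V → 0.232 mV.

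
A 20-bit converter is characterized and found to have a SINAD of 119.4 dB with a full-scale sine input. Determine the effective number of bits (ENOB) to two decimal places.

19.54 bits

ENOB = (SINAD − 1.76) / 6.02 = (119.4 − 1.76)/6.02 = 19.542.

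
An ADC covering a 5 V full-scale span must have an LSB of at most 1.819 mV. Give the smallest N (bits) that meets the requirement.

12 bits

Number of steps required ≥ 5 V / 1.819 mV = 2748.76.
Need 2^N ≥ 2748.76; 2^11 = 2048, 2^12 = 4096.
Minimum N = 12.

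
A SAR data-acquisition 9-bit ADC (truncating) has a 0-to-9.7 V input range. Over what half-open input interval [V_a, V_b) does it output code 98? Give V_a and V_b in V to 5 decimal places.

[1.85664 V, 1.87559 V)

LSB = 9.7/2^9 = 18.945 mV.
V_a = V_low + 98·LSB = 1.85664 V; V_b = V_low + 99·LSB = 1.87559 V.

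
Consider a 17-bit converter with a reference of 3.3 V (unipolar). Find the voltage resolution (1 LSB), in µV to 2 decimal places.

25.18 µV

Full-scale span = 3.3 V.
LSB = 3.3 / 2^17 = 3.3 / 131072 = 2.5177e-05 V = 25.18 µV.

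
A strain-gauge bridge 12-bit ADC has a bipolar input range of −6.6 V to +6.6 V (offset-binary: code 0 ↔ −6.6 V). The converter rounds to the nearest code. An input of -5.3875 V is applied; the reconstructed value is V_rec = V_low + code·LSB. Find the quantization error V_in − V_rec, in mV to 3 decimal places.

Step size: 13.2 V ÷ 2^12 = 3.223 mV.
Scaled input = 376.2424 LSBs, so code = 376.
Reconstructed: -5.3882813 V.
Difference: 0.00078125 V → 0.781 mV.

0.781 mV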